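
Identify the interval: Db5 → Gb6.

D to G spans four letter names (D-E-F-G), plus an octave — that makes it an eleventh of some quality.
The perfect eleventh spans 17 semitones, and Db5 to Gb6 is exactly 17 semitones — so this is a perfect eleventh.
(Equivalently, a compound perfect fourth: a perfect fourth plus an octave.)

perfect eleventh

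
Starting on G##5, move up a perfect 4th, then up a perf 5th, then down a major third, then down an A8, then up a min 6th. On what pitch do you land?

Up a perfect fourth from G##5: C##6 (5 semitones up).
A perfect fifth up from C##6 is G##6.
A major third down from G##6 is E#6.
E#6 down an augmented octave → E5 (13 semitones).
E5 up a minor sixth → C6 (8 semitones).

C6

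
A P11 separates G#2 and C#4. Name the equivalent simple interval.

P4

Take out an octave (7 from the number): 11 − 7 = 4.
So a perfect eleventh is an octave plus a perfect fourth. The quality is unchanged.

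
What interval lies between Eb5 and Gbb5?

E to G spans three letter names (E-F-G) — that makes it a third of some quality.
Eb5 to Gbb5 spans 2 semitones — two semitones narrower than the major third (4) — giving a diminished third.

d3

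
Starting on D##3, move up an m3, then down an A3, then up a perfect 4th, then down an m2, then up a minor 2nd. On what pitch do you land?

Up a minor third from D##3: F##3 (3 semitones up).
Down an augmented third from F##3: D3 (5 semitones down).
A perfect fourth up from D3 is G3.
A minor second down from G3 is F#3.
A minor second up from F#3 is G3.

G3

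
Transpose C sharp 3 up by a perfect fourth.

Counting four letter names up from C lands on F.
A perfect fourth spans 5 semitones, so from C#3 the target pitch is F#3.

F sharp 3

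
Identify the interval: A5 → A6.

A to A is the same letter name, plus an octave — that makes it an octave of some quality.
The perfect octave spans 12 semitones, and A5 to A6 is exactly 12 semitones — so this is a perfect octave.

P8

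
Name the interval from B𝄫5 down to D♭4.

Descending from Bbb5 to Db4 is the same interval as ascending Db4 to Bbb5.
D to B spans six letter names (D-E-F-G-A-B), plus an octave — that makes it a thirteenth of some quality.
A major thirteenth would be 21 semitones, but Db4 to Bbb5 is 20 — one semitone narrower, making it a minor thirteenth.
(Equivalently, a compound minor sixth: a minor sixth plus an octave.)

m13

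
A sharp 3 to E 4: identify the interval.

A to E spans five letter names (A-B-C-D-E), so the interval is some kind of fifth.
A#3 to E4 spans 6 semitones — one semitone narrower than the perfect fifth (7) — giving a diminished fifth.

d5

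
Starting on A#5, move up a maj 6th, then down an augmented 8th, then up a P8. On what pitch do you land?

A#5 up a major sixth → F##6 (9 semitones).
F##6 down an augmented octave → F#5 (13 semitones).
Up a perfect octave from F#5: F#6 (12 semitones up).

F#6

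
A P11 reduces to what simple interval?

Each octave removed subtracts seven from the number: 11 − 7 = 4.
Quality carries through unchanged, so the simple form is a perfect fourth.

perfect 4th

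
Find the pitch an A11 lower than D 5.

The eleventh's letter: D down four letter names plus an octave → A.
Moving 18 semitones down from D5 (the size of an augmented eleventh) reaches Ab3.

A-flat 3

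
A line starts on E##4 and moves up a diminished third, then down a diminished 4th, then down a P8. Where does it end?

D##3

A diminished third up from E##4 is G#4.
Down a diminished fourth from G#4: D##4 (4 semitones down).
A perfect octave down from D##4 is D##3.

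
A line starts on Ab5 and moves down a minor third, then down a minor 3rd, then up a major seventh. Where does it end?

A minor third down from Ab5 is F5.
F5 down a minor third → D5 (3 semitones).
D5 up a major seventh → C#6 (11 semitones).

C#6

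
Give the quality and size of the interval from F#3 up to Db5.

diminished thirteenth

F to D spans six letter names (F-G-A-B-C-D), plus an octave, so the interval is some kind of thirteenth.
F#3 to Db5 spans 19 semitones — two semitones narrower than the major thirteenth (21) — giving a diminished thirteenth.
(Equivalently, a compound diminished sixth: a diminished sixth plus an octave.)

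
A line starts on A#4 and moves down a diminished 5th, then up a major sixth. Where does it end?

B##4

Down a diminished fifth from A#4: D##4 (6 semitones down).
D##4 up a major sixth → B##4 (9 semitones).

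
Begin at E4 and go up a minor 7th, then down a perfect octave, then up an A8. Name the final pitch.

E4 up a minor seventh → D5 (10 semitones).
Down a perfect octave from D5: D4 (12 semitones down).
An augmented octave up from D4 is D#5.

D#5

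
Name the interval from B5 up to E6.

B to E spans four letter names (B-C-D-E) — that makes it a fourth of some quality.
The perfect fourth spans 5 semitones, and B5 to E6 is exactly 5 semitones — so this is a perfect fourth.

P4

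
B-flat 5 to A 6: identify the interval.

B to A spans seven letter names (B-C-D-E-F-G-A): a seventh.
The major seventh spans 11 semitones, and Bb5 to A6 is exactly 11 semitones — so this is a major seventh.

major seventh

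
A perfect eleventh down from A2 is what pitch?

Four letters down from A (plus an octave) reaches E.
Moving 17 semitones down from A2 (the size of a perfect eleventh) reaches E1.

E1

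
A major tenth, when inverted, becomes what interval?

minor sixth

First reduce the compound major tenth to its simple form, a major third.
Inverted interval numbers add to nine, so a third pairs with a sixth (3 + 6 = 9).
Quality inverts too: major becomes minor. That makes the inversion a minor sixth.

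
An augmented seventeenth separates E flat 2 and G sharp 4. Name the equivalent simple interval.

Take out 2 octaves (14 from the number): 17 − 14 = 3.
So an augmented seventeenth is 2 octaves plus an augmented third. The quality is unchanged.

augmented 3rd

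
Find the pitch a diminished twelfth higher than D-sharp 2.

A 3

The twelfth's letter: D up five letter names plus an octave → A.
Moving 18 semitones up from D#2 (the size of a diminished twelfth) reaches A3.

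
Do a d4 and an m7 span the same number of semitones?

No

4 semitones (diminished fourth) vs 10 semitones (minor seventh): not equal.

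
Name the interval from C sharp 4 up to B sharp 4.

major seventh

C to B spans seven letter names (C-D-E-F-G-A-B) — that makes it a seventh of some quality.
The major seventh spans 11 semitones, and C#4 to B#4 is exactly 11 semitones — so this is a major seventh.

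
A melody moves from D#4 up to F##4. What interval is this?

D to F spans three letter names (D-E-F) — that makes it a third of some quality.
The major third spans 4 semitones, and D#4 to F##4 is exactly 4 semitones — so this is a major third.

M3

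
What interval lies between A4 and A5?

perfect 8th

A to A is the same letter name, plus an octave — that makes it an octave of some quality.
A4 to A5 is 12 semitones, matching the perfect octave exactly, so the quality is perfect.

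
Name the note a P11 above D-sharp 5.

G-sharp 6

The eleventh's letter: D up four letter names plus an octave → G.
Moving 17 semitones up from D#5 (the size of a perfect eleventh) reaches G#6.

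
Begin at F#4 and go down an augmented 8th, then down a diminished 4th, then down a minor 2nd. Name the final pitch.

B#2

F#4 down an augmented octave → F3 (13 semitones).
Down a diminished fourth from F3: C#3 (4 semitones down).
A minor second down from C#3 is B#2.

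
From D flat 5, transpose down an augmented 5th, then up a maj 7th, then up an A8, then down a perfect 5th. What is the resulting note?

Db5 down an augmented fifth → Gbb4 (8 semitones).
Gbb4 up a major seventh → Fb5 (11 semitones).
Fb5 up an augmented octave → F6 (13 semitones).
A perfect fifth down from F6 is Bb5.

B flat 5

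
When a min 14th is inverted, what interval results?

First reduce the compound minor fourteenth to its simple form, a minor seventh.
The rule of nine gives the new number: 9 − 7 = 2, so a seventh becomes a second.
Quality inverts too: minor becomes major. That makes the inversion a major second.

M2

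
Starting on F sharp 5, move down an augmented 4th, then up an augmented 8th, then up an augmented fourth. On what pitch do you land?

An augmented fourth down from F#5 is C5.
An augmented octave up from C5 is C#6.
Up an augmented fourth from C#6: F##6 (6 semitones up).

F double-sharp 6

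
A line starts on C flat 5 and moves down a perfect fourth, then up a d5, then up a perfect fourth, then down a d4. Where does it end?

D flat 5

Cb5 down a perfect fourth → Gb4 (5 semitones).
Up a diminished fifth from Gb4: Dbb5 (6 semitones up).
A perfect fourth up from Dbb5 is Gbb5.
A diminished fourth down from Gbb5 is Db5.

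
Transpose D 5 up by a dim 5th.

A-flat 5

Counting five letter names up from D lands on A.
A diminished fifth is 6 semitones; 6 semitones up from D5 gives Ab5.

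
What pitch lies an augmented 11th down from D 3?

The eleventh's letter: D down four letter names plus an octave → A.
Moving 18 semitones down from D3 (the size of an augmented eleventh) reaches Ab1.

A flat 1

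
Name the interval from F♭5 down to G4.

diminished seventh

Descending from Fb5 to G4 is the same interval as ascending G4 to Fb5.
G to F spans seven letter names (G-A-B-C-D-E-F) — that makes it a seventh of some quality.
A major seventh would be 11 semitones; G4 to Fb5 is 9, two semitones narrower, so the interval is diminished.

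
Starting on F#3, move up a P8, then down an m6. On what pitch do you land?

A#3

F#3 up a perfect octave → F#4 (12 semitones).
Down a minor sixth from F#4: A#3 (8 semitones down).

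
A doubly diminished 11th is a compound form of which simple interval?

doubly diminished fourth

Each octave removed subtracts seven from the number: 11 − 7 = 4.
That makes a doubly diminished eleventh a compound doubly diminished fourth — an octave plus a doubly diminished fourth.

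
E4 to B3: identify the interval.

P4

Descending from E4 to B3 is the same interval as ascending B3 to E4.
B to E spans four letter names (B-C-D-E), so the interval is some kind of fourth.
The perfect fourth spans 5 semitones, and B3 to E4 is exactly 5 semitones — so this is a perfect fourth.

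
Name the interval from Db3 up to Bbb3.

D to B spans six letter names (D-E-F-G-A-B) — that makes it a sixth of some quality.
Db3 to Bbb3 is 8 semitones, a half step short of the major sixth (9), so this is minor.

m6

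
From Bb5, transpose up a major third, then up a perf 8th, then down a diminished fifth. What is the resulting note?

Up a major third from Bb5: D6 (4 semitones up).
Up a perfect octave from D6: D7 (12 semitones up).
D7 down a diminished fifth → G#6 (6 semitones).

G#6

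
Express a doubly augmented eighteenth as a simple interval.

Each octave removed subtracts seven from the number: 18 − 14 = 4.
That makes a doubly augmented eighteenth a compound doubly augmented fourth — 2 octaves plus a doubly augmented fourth.

AA4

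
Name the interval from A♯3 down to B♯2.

minor seventh

Descending from A#3 to B#2 is the same interval as ascending B#2 to A#3.
B to A spans seven letter names (B-C-D-E-F-G-A) — that makes it a seventh of some quality.
B#2 to A#3 is 10 semitones, a half step short of the major seventh (11), so this is minor.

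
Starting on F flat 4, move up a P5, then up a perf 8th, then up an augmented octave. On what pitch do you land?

C 7

Fb4 up a perfect fifth → Cb5 (7 semitones).
Up a perfect octave from Cb5: Cb6 (12 semitones up).
Up an augmented octave from Cb6: C7 (13 semitones up).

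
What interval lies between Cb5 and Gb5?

perfect 5th

C to G spans five letter names (C-D-E-F-G), so the interval is some kind of fifth.
Counting semitones, Cb5→Gb5 is 7, which is the perfect fifth.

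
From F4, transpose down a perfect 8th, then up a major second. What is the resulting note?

G3

A perfect octave down from F4 is F3.
A major second up from F3 is G3.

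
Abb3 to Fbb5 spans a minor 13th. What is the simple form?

minor 6th

Subtracting seven from the interval number removes an octave: 13 − 7 = 6.
That makes a minor thirteenth a compound minor sixth — an octave plus a minor sixth.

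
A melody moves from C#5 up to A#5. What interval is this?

C to A spans six letter names (C-D-E-F-G-A): a sixth.
C#5 to A#5 is 9 semitones, matching the major sixth exactly, so the quality is major.

M6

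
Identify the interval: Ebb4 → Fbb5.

minor ninth

E to F spans two letter names (E-F), plus an octave, so the interval is some kind of ninth.
Ebb4 to Fbb5 is 13 semitones, a half step short of the major ninth (14), so this is minor.
(Equivalently, a compound minor second: a minor second plus an octave.)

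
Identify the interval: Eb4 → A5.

E to A spans four letter names (E-F-G-A), plus an octave — that makes it an eleventh of some quality.
A perfect eleventh would be 17 semitones; Eb4 to A5 is 18, one semitone wider, so the interval is augmented.
(Equivalently, a compound augmented fourth: an augmented fourth plus an octave.)

A11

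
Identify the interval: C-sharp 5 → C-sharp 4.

perfect octave

Descending from C#5 to C#4 is the same interval as ascending C#4 to C#5.
C to C is the same letter name, plus an octave: an octave.
The perfect octave spans 12 semitones, and C#4 to C#5 is exactly 12 semitones — so this is a perfect octave.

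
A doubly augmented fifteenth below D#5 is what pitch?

For a fifteenth the letter name doesn't change: still D, two octaves down.
A doubly augmented fifteenth is 26 semitones; 26 semitones down from D#5 gives Db3.

Db3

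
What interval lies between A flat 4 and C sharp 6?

augmented 10th

A to C spans three letter names (A-B-C), plus an octave: a tenth.
A major tenth would be 16 semitones; Ab4 to C#6 is 17, one semitone wider, so the interval is augmented.
(Equivalently, a compound augmented third: an augmented third plus an octave.)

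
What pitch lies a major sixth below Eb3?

The sixth takes the letter from E down to G.
A major sixth is 9 semitones; 9 semitones down from Eb3 gives Gb2.

Gb2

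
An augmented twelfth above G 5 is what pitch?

The twelfth's letter: G up five letter names plus an octave → D.
Moving 20 semitones up from G5 (the size of an augmented twelfth) reaches D#7.

D sharp 7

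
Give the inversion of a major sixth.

Inverted interval numbers add to nine, so a sixth pairs with a third (6 + 3 = 9).
The quality also flips — major becomes minor — giving a minor third.

m3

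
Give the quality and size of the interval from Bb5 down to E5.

Descending from Bb5 to E5 is the same interval as ascending E5 to Bb5.
E to B spans five letter names (E-F-G-A-B) — that makes it a fifth of some quality.
E5 to Bb5 spans 6 semitones — one semitone narrower than the perfect fifth (7) — giving a diminished fifth.

d5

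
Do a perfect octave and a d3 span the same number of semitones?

No

A perfect octave is 12 semitones but a diminished third is 2 semitones — different sizes.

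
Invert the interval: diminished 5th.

Interval numbers invert to sum to nine: 5 + 4 = 9, so a fifth inverts to a fourth.
The quality also flips — diminished becomes augmented — giving an augmented fourth.

augmented fourth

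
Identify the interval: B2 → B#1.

diminished octave

Descending from B2 to B#1 is the same interval as ascending B#1 to B2.
B to B is the same letter name, plus an octave, so the interval is some kind of octave.
B#1 to B2 spans 11 semitones — one semitone narrower than the perfect octave (12) — giving a diminished octave.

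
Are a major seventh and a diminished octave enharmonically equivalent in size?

A major seventh = 11 semitones = a diminished octave; enharmonically equal.

Yes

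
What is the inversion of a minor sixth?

major third

The rule of nine gives the new number: 9 − 6 = 3, so a sixth becomes a third.
The quality also flips — minor becomes major — giving a major third.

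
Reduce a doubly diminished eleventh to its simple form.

Take out an octave (7 from the number): 11 − 7 = 4.
That makes a doubly diminished eleventh a compound doubly diminished fourth — an octave plus a doubly diminished fourth.

dd4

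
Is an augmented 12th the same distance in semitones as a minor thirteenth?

An augmented twelfth = 20 semitones = a minor thirteenth; enharmonically equal.

Yes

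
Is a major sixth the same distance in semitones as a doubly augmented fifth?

Yes

A major sixth spans 9 semitones, and a doubly augmented fifth also spans 9 semitones — they're enharmonic.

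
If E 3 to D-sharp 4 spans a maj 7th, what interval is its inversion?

m2

The rule of nine gives the new number: 9 − 7 = 2, so a seventh becomes a second.
The quality also flips — major becomes minor — giving a minor second.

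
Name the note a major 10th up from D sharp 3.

The tenth's letter: D up three letter names plus an octave → F.
A major tenth is 16 semitones; 16 semitones up from D#3 gives F##4.

F double-sharp 4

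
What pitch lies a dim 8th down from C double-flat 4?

C flat 3

The letter stays C (same as the start), shifted an octave down.
Moving 11 semitones down from Cbb4 (the size of a diminished octave) reaches Cb3.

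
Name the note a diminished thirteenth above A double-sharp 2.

The thirteenth's letter: A up six letter names plus an octave → F.
A diminished thirteenth is 19 semitones; 19 semitones up from A##2 gives F#4.

F sharp 4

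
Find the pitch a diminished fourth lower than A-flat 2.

The fourth takes the letter from A down to E.
Moving 4 semitones down from Ab2 (the size of a diminished fourth) reaches E2.

E 2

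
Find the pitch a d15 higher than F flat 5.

F double-flat 7

The letter stays F (same as the start), shifted two octaves up.
Moving 23 semitones up from Fb5 (the size of a diminished fifteenth) reaches Fbb7.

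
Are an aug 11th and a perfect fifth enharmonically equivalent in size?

No

An augmented eleventh spans 18 semitones; a perfect fifth spans 7 semitones. They differ by 11.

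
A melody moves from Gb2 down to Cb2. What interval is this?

Descending from Gb2 to Cb2 is the same interval as ascending Cb2 to Gb2.
C to G spans five letter names (C-D-E-F-G): a fifth.
The perfect fifth spans 7 semitones, and Cb2 to Gb2 is exactly 7 semitones — so this is a perfect fifth.

perfect fifth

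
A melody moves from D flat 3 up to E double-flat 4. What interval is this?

minor ninth

D to E spans two letter names (D-E), plus an octave: a ninth.
At 13 semitones, Db3→Ebb4 falls one short of a major ninth: minor.
(Equivalently, a compound minor second: a minor second plus an octave.)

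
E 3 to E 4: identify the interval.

P8

E to E is the same letter name, plus an octave — that makes it an octave of some quality.
E3 to E4 is 12 semitones, matching the perfect octave exactly, so the quality is perfect.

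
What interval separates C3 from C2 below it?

Descending from C3 to C2 is the same interval as ascending C2 to C3.
C to C is the same letter name, plus an octave, so the interval is some kind of octave.
Counting semitones, C2→C3 is 12, which is the perfect octave.

perfect octave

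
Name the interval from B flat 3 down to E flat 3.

perfect 5th

Descending from Bb3 to Eb3 is the same interval as ascending Eb3 to Bb3.
E to B spans five letter names (E-F-G-A-B): a fifth.
Eb3 to Bb3 is 7 semitones, matching the perfect fifth exactly, so the quality is perfect.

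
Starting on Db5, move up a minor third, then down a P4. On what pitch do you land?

A minor third up from Db5 is Fb5.
A perfect fourth down from Fb5 is Cb5.

Cb5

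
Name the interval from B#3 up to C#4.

minor second

B to C spans two letter names (B-C) — that makes it a second of some quality.
At 1 semitone, B#3→C#4 falls one short of a major second: minor.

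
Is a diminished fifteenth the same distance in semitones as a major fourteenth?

A diminished fifteenth spans 23 semitones, and a major fourteenth also spans 23 semitones — they're enharmonic.

Yes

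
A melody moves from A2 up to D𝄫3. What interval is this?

doubly diminished fourth

A to D spans four letter names (A-B-C-D) — that makes it a fourth of some quality.
The perfect fourth is 5 semitones; here we have 3, two semitones narrower: doubly diminished.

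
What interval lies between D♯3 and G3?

D to G spans four letter names (D-E-F-G): a fourth.
D#3 to G3 spans 4 semitones — one semitone narrower than the perfect fourth (5) — giving a diminished fourth.

diminished fourth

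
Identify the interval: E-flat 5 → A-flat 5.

perfect fourth

E to A spans four letter names (E-F-G-A): a fourth.
Eb5 to Ab5 is 5 semitones, matching the perfect fourth exactly, so the quality is perfect.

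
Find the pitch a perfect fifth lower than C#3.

F#2

Counting five letter names down from C lands on F.
A perfect fifth spans 7 semitones, so from C#3 the target pitch is F#2.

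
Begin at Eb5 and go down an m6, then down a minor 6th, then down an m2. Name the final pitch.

A#3

A minor sixth down from Eb5 is G4.
Down a minor sixth from G4: B3 (8 semitones down).
A minor second down from B3 is A#3.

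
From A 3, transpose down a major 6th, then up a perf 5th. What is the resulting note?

A3 down a major sixth → C3 (9 semitones).
A perfect fifth up from C3 is G3.

G 3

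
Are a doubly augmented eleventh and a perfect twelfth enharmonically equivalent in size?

Yes

A doubly augmented eleventh spans 19 semitones, and a perfect twelfth also spans 19 semitones — they're enharmonic.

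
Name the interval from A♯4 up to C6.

d10

A to C spans three letter names (A-B-C), plus an octave, so the interval is some kind of tenth.
The major tenth is 16 semitones; here we have 14, two semitones narrower: diminished.
(Equivalently, a compound diminished third: a diminished third plus an octave.)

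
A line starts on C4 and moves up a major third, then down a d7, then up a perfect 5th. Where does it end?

C##4

A major third up from C4 is E4.
E4 down a diminished seventh → F##3 (9 semitones).
F##3 up a perfect fifth → C##4 (7 semitones).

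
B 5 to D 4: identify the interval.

Descending from B5 to D4 is the same interval as ascending D4 to B5.
D to B spans six letter names (D-E-F-G-A-B), plus an octave: a thirteenth.
Counting semitones, D4→B5 is 21, which is the major thirteenth.
(Equivalently, a compound major sixth: a major sixth plus an octave.)

major thirteenth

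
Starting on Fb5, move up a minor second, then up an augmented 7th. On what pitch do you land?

A minor second up from Fb5 is Gbb5.
An augmented seventh up from Gbb5 is F6.

F6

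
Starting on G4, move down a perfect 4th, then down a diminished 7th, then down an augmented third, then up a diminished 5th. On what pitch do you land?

A perfect fourth down from G4 is D4.
Down a diminished seventh from D4: E#3 (9 semitones down).
An augmented third down from E#3 is C3.
C3 up a diminished fifth → Gb3 (6 semitones).

Gb3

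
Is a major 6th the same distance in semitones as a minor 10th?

No

9 semitones (major sixth) vs 15 semitones (minor tenth): not equal.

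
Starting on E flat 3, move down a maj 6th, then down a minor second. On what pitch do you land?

Eb3 down a major sixth → Gb2 (9 semitones).
Down a minor second from Gb2: F2 (1 semitone down).

F 2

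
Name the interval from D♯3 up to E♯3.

D to E spans two letter names (D-E): a second.
Counting semitones, D#3→E#3 is 2, which is the major second.

major second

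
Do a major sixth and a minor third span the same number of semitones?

No

A major sixth is 9 semitones but a minor third is 3 semitones — different sizes.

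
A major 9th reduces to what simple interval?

major second

Subtracting seven from the interval number removes an octave: 9 − 7 = 2.
So a major ninth is an octave plus a major second. The quality is unchanged.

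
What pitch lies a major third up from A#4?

C##5

Counting three letter names up from A lands on C.
Moving 4 semitones up from A#4 (the size of a major third) reaches C##5.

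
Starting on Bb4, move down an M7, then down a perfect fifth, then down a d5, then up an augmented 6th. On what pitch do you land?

Down a major seventh from Bb4: Cb4 (11 semitones down).
Down a perfect fifth from Cb4: Fb3 (7 semitones down).
Fb3 down a diminished fifth → Bb2 (6 semitones).
Bb2 up an augmented sixth → G#3 (10 semitones).

G#3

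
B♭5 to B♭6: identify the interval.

B to B is the same letter name, plus an octave: an octave.
Counting semitones, Bb5→Bb6 is 12, which is the perfect octave.

P8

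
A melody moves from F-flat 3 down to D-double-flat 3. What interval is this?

Descending from Fb3 to Dbb3 is the same interval as ascending Dbb3 to Fb3.
D to F spans three letter names (D-E-F): a third.
The major third spans 4 semitones, and Dbb3 to Fb3 is exactly 4 semitones — so this is a major third.

major third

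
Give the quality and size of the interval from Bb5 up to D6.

M3

B to D spans three letter names (B-C-D): a third.
Bb5 to D6 is 4 semitones, matching the major third exactly, so the quality is major.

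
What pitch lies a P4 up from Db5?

Gb5

Counting four letter names up from D lands on G.
A perfect fourth is 5 semitones; 5 semitones up from Db5 gives Gb5.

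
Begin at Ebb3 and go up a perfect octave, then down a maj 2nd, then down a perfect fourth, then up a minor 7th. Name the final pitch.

Gbb4

Up a perfect octave from Ebb3: Ebb4 (12 semitones up).
A major second down from Ebb4 is Dbb4.
A perfect fourth down from Dbb4 is Abb3.
Up a minor seventh from Abb3: Gbb4 (10 semitones up).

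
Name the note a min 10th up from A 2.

C 4

Counting three letter names plus an octave up from A lands on C.
Moving 15 semitones up from A2 (the size of a minor tenth) reaches C4.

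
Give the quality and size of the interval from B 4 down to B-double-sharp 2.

Descending from B4 to B##2 is the same interval as ascending B##2 to B4.
B to B is the same letter name, plus 2 octaves — that makes it a fifteenth of some quality.
A perfect fifteenth would be 24 semitones; B##2 to B4 is 22, two semitones narrower, so the interval is doubly diminished.
(Equivalently, a compound doubly diminished octave: a doubly diminished octave plus an octave.)

doubly diminished fifteenth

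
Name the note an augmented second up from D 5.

Counting two letter names up from D lands on E.
Moving 3 semitones up from D5 (the size of an augmented second) reaches E#5.

E sharp 5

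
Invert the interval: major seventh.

minor 2nd

Inverted interval numbers add to nine, so a seventh pairs with a second (7 + 2 = 9).
And major becomes minor under inversion, so we get a minor second.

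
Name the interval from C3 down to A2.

Descending from C3 to A2 is the same interval as ascending A2 to C3.
A to C spans three letter names (A-B-C): a third.
A major third would be 4 semitones, but A2 to C3 is 3 — one semitone narrower, making it a minor third.

minor third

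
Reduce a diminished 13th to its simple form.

Subtracting seven from the interval number removes an octave: 13 − 7 = 6.
Quality carries through unchanged, so the simple form is a diminished sixth.

diminished 6th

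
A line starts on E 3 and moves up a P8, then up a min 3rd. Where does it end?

Up a perfect octave from E3: E4 (12 semitones up).
E4 up a minor third → G4 (3 semitones).

G 4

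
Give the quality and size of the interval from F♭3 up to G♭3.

major second

F to G spans two letter names (F-G): a second.
Counting semitones, Fb3→Gb3 is 2, which is the major second.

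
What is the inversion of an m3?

Interval numbers invert to sum to nine: 3 + 6 = 9, so a third inverts to a sixth.
Quality inverts too: minor becomes major. That makes the inversion a major sixth.

major 6th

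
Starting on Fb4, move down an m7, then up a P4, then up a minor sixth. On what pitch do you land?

Fb4 down a minor seventh → Gb3 (10 semitones).
Up a perfect fourth from Gb3: Cb4 (5 semitones up).
Up a minor sixth from Cb4: Abb4 (8 semitones up).

Abb4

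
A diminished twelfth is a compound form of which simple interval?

Subtracting seven from the interval number removes an octave: 12 − 7 = 5.
So a diminished twelfth is an octave plus a diminished fifth. The quality is unchanged.

diminished fifth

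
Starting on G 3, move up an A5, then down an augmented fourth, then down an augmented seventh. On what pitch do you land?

B double-flat 2

An augmented fifth up from G3 is D#4.
Down an augmented fourth from D#4: A3 (6 semitones down).
A3 down an augmented seventh → Bbb2 (12 semitones).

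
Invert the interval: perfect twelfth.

First reduce the compound perfect twelfth to its simple form, a perfect fifth.
Interval numbers invert to sum to nine: 5 + 4 = 9, so a fifth inverts to a fourth.
Quality inverts too: perfect stays perfect. That makes the inversion a perfect fourth.

perfect 4th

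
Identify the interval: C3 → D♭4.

C to D spans two letter names (C-D), plus an octave, so the interval is some kind of ninth.
C3 to Db4 is 13 semitones, a half step short of the major ninth (14), so this is minor.
(Equivalently, a compound minor second: a minor second plus an octave.)

minor ninth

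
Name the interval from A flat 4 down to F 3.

minor tenth

Descending from Ab4 to F3 is the same interval as ascending F3 to Ab4.
F to A spans three letter names (F-G-A), plus an octave: a tenth.
A major tenth would be 16 semitones, but F3 to Ab4 is 15 — one semitone narrower, making it a minor tenth.
(Equivalently, a compound minor third: a minor third plus an octave.)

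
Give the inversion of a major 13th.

First reduce the compound major thirteenth to its simple form, a major sixth.
Interval numbers invert to sum to nine: 6 + 3 = 9, so a sixth inverts to a third.
The quality also flips — major becomes minor — giving a minor third.

minor 3rd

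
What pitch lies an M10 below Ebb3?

Cbb2

The tenth's letter: E down three letter names plus an octave → C.
A major tenth is 16 semitones; 16 semitones down from Ebb3 gives Cbb2.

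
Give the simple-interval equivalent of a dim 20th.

diminished 6th

Subtracting seven from the interval number removes an octave: 20 − 14 = 6.
That makes a diminished twentieth a compound diminished sixth — 2 octaves plus a diminished sixth.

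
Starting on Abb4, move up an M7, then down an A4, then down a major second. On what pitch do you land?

A major seventh up from Abb4 is Gb5.
An augmented fourth down from Gb5 is Dbb5.
Down a major second from Dbb5: Cbb5 (2 semitones down).

Cbb5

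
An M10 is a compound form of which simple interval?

major 3rd

Take out an octave (7 from the number): 10 − 7 = 3.
That makes a major tenth a compound major third — an octave plus a major third.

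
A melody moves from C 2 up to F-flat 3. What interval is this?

diminished eleventh

C to F spans four letter names (C-D-E-F), plus an octave — that makes it an eleventh of some quality.
The perfect eleventh is 17 semitones; here we have 16, one semitone narrower: diminished.
(Equivalently, a compound diminished fourth: a diminished fourth plus an octave.)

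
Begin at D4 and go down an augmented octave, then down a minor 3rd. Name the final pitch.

Bb2

D4 down an augmented octave → Db3 (13 semitones).
Down a minor third from Db3: Bb2 (3 semitones down).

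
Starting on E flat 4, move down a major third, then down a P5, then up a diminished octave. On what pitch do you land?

Down a major third from Eb4: Cb4 (4 semitones down).
Cb4 down a perfect fifth → Fb3 (7 semitones).
Up a diminished octave from Fb3: Fbb4 (11 semitones up).

F double-flat 4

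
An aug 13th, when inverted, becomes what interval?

d3

First reduce the compound augmented thirteenth to its simple form, an augmented sixth.
Interval numbers invert to sum to nine: 6 + 3 = 9, so a sixth inverts to a third.
And augmented becomes diminished under inversion, so we get a diminished third.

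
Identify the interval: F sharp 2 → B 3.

F to B spans four letter names (F-G-A-B), plus an octave: an eleventh.
The perfect eleventh spans 17 semitones, and F#2 to B3 is exactly 17 semitones — so this is a perfect eleventh.
(Equivalently, a compound perfect fourth: a perfect fourth plus an octave.)

perfect eleventh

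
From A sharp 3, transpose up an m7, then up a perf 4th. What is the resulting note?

A minor seventh up from A#3 is G#4.
A perfect fourth up from G#4 is C#5.

C sharp 5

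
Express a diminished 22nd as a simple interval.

Each octave removed subtracts seven from the number: 22 − 14 = 8.
So a diminished twenty-second is 2 octaves plus a diminished octave. The quality is unchanged.

diminished octave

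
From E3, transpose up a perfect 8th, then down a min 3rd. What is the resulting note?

C#4

Up a perfect octave from E3: E4 (12 semitones up).
A minor third down from E4 is C#4.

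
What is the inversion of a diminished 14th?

A2

First reduce the compound diminished fourteenth to its simple form, a diminished seventh.
The rule of nine gives the new number: 9 − 7 = 2, so a seventh becomes a second.
The quality also flips — diminished becomes augmented — giving an augmented second.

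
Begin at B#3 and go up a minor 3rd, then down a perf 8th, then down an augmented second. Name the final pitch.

A minor third up from B#3 is D#4.
A perfect octave down from D#4 is D#3.
An augmented second down from D#3 is C3.

C3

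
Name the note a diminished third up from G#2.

Bb2

Counting three letter names up from G lands on B.
Moving 2 semitones up from G#2 (the size of a diminished third) reaches Bb2.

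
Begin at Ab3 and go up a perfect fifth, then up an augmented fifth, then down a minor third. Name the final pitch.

Up a perfect fifth from Ab3: Eb4 (7 semitones up).
An augmented fifth up from Eb4 is B4.
Down a minor third from B4: G#4 (3 semitones down).

G#4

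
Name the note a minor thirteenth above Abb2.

Fbb4

Six letters up from A (plus an octave) reaches F.
Moving 20 semitones up from Abb2 (the size of a minor thirteenth) reaches Fbb4.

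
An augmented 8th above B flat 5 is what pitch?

For an octave the letter name doesn't change: still B, an octave up.
An augmented octave is 13 semitones; 13 semitones up from Bb5 gives B6.

B 6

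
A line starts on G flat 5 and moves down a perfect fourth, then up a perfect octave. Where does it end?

D flat 6

A perfect fourth down from Gb5 is Db5.
Db5 up a perfect octave → Db6 (12 semitones).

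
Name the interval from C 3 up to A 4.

C to A spans six letter names (C-D-E-F-G-A), plus an octave, so the interval is some kind of thirteenth.
The major thirteenth spans 21 semitones, and C3 to A4 is exactly 21 semitones — so this is a major thirteenth.
(Equivalently, a compound major sixth: a major sixth plus an octave.)

M13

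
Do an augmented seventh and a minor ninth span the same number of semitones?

No

An augmented seventh spans 12 semitones; a minor ninth spans 13 semitones. They differ by 1.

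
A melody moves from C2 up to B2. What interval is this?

C to B spans seven letter names (C-D-E-F-G-A-B), so the interval is some kind of seventh.
Counting semitones, C2→B2 is 11, which is the major seventh.

major seventh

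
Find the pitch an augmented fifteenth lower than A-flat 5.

A-double-flat 3

For a fifteenth the letter name doesn't change: still A, two octaves down.
An augmented fifteenth is 25 semitones; 25 semitones down from Ab5 gives Abb3.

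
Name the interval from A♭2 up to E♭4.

A to E spans five letter names (A-B-C-D-E), plus an octave: a twelfth.
Counting semitones, Ab2→Eb4 is 19, which is the perfect twelfth.
(Equivalently, a compound perfect fifth: a perfect fifth plus an octave.)

perfect twelfth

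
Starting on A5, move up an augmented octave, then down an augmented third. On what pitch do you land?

F6

A5 up an augmented octave → A#6 (13 semitones).
An augmented third down from A#6 is F6.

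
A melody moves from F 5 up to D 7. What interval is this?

M13

F to D spans six letter names (F-G-A-B-C-D), plus an octave: a thirteenth.
F5 to D7 is 21 semitones, matching the major thirteenth exactly, so the quality is major.
(Equivalently, a compound major sixth: a major sixth plus an octave.)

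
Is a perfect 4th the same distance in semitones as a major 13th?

No

A perfect fourth spans 5 semitones; a major thirteenth spans 21 semitones. They differ by 16.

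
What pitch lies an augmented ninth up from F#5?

The ninth's letter: F up two letter names plus an octave → G.
An augmented ninth spans 15 semitones, so from F#5 the target pitch is G##6.

G##6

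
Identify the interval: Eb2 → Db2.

Descending from Eb2 to Db2 is the same interval as ascending Db2 to Eb2.
D to E spans two letter names (D-E): a second.
Counting semitones, Db2→Eb2 is 2, which is the major second.

major second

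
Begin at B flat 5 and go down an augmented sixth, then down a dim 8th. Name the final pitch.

D flat 4

Down an augmented sixth from Bb5: Dbb5 (10 semitones down).
Down a diminished octave from Dbb5: Db4 (11 semitones down).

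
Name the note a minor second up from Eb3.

Fb3

The second takes the letter from E up to F.
A minor second spans 1 semitone, so from Eb3 the target pitch is Fb3.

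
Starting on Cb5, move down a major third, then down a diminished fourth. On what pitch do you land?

Eb4

A major third down from Cb5 is Abb4.
Down a diminished fourth from Abb4: Eb4 (4 semitones down).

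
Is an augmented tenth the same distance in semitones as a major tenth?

No

An augmented tenth spans 17 semitones; a major tenth spans 16 semitones. They differ by 1.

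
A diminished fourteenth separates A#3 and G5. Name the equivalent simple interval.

diminished 7th

Take out an octave (7 from the number): 14 − 7 = 7.
So a diminished fourteenth is an octave plus a diminished seventh. The quality is unchanged.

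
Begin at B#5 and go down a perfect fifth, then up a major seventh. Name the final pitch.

B#5 down a perfect fifth → E#5 (7 semitones).
A major seventh up from E#5 is D##6.

D##6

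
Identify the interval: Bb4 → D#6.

augmented tenth

B to D spans three letter names (B-C-D), plus an octave — that makes it a tenth of some quality.
A major tenth would be 16 semitones; Bb4 to D#6 is 17, one semitone wider, so the interval is augmented.
(Equivalently, a compound augmented third: an augmented third plus an octave.)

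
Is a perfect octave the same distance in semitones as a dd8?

A perfect octave spans 12 semitones; a doubly diminished octave spans 10 semitones. They differ by 2.

No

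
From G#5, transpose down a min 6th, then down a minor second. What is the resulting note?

Down a minor sixth from G#5: B#4 (8 semitones down).
A minor second down from B#4 is A##4.

A##4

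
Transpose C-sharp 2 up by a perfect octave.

C-sharp 3

An octave keeps the letter name C, an octave up from C.
A perfect octave spans 12 semitones, so from C#2 the target pitch is C#3.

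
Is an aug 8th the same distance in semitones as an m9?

Both span 13 semitones: an augmented octave and a minor ninth are the same chromatic distance.

Yes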